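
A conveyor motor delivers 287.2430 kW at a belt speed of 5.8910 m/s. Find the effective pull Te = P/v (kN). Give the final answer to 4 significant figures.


Te = P / v = 287.2430 / 5.8910
Te = 48.76 kN


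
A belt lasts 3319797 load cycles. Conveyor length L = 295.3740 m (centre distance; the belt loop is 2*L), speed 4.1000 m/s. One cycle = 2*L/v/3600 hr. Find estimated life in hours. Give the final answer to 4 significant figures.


cycle_time = 2 * 295.3740 / 4.1000 / 3600 = 0.0400236 hr
life = 3319797 * 0.0400236 = 132900 hours


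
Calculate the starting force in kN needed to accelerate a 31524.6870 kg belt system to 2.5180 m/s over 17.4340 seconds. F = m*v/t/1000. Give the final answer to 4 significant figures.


F = 31524.6870 * 2.5180 / 17.4340 / 1000
F = 4.553 kN


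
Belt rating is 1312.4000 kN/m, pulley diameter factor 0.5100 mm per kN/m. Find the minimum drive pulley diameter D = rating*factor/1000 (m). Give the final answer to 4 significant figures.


D = 1312.4000 * 0.5100 / 1000
D = 0.6693 m


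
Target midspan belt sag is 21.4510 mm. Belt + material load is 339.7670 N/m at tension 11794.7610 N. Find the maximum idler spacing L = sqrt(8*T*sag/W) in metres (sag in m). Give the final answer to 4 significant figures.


sag = 21.4510/1000 = 0.021451 m
L = sqrt(8 * 11794.7610 * 0.021451 / 339.7670)
L = 2.441 m


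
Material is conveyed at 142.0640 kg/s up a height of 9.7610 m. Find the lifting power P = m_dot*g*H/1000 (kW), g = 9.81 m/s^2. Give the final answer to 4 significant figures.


P = 142.0640 * 9.81 * 9.7610 / 1000
P = 13.60 kW


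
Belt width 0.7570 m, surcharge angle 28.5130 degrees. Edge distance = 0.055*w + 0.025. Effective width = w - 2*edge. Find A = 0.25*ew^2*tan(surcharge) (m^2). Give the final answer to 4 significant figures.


edge = 0.055*0.7570 + 0.025 = 0.066635 m
ew = 0.7570 - 2*0.066635 = 0.62373 m
A = 0.25 * 0.62373^2 * tan(28.5130 deg)
A = 0.05284 m^2


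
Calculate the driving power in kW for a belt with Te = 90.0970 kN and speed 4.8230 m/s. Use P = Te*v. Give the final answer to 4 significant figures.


P = Te * v = 90.0970 * 4.8230
P = 434.5 kW


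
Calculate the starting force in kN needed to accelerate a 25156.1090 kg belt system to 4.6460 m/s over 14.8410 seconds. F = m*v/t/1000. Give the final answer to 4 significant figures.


F = 25156.1090 * 4.6460 / 14.8410 / 1000
F = 7.875 kN


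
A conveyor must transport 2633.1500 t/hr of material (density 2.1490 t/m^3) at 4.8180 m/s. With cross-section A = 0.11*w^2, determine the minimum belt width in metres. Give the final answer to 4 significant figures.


A_req = 2633.1500 / (4.8180 * 2.1490 * 3600) = 0.0706431 m^2
w = sqrt(0.0706431 / 0.11)
w = 0.8014 m


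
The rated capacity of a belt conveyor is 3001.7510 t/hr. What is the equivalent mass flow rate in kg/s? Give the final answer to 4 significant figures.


m_dot = 3001.7510 * 1000 / 3600
m_dot = 833.8 kg/s


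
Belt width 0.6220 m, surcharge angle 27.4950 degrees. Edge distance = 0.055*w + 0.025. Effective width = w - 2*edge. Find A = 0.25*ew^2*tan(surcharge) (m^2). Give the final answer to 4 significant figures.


edge = 0.055*0.6220 + 0.025 = 0.05921 m
ew = 0.6220 - 2*0.05921 = 0.50358 m
A = 0.25 * 0.50358^2 * tan(27.4950 deg)
A = 0.03300 m^2


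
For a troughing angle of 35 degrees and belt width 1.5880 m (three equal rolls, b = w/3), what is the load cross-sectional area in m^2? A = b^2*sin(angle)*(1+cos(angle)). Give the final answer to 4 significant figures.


b = 1.5880/3 = 0.529333 m
A = 0.529333^2 * sin(35 deg) * (1 + cos(35 deg))
A = 0.2924 m^2


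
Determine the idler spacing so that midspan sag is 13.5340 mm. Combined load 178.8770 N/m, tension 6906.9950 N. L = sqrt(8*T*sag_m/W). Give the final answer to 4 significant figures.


sag = 13.5340/1000 = 0.013534 m
L = sqrt(8 * 6906.9950 * 0.013534 / 178.8770)
L = 2.045 m


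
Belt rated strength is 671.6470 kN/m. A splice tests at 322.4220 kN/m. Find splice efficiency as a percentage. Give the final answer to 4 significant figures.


Eff = 322.4220 / 671.6470 * 100
Eff = 48.00 %


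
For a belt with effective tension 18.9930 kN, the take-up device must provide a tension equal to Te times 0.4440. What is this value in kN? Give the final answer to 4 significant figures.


T_tu = 18.9930 * 0.4440
T_tu = 8.433 kN


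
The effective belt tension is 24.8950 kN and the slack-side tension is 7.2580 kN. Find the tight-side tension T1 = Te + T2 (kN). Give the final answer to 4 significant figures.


T1 = Te + T2 = 24.8950 + 7.2580
T1 = 32.15 kN


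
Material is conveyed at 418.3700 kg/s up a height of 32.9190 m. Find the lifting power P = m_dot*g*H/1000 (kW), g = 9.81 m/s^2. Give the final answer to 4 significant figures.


P = 418.3700 * 9.81 * 32.9190 / 1000
P = 135.1 kW


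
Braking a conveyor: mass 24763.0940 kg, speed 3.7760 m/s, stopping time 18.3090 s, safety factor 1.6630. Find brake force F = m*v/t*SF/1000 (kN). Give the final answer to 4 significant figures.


F = 24763.0940 * 3.7760 / 18.3090 * 1.6630 / 1000
F = 8.493 kN


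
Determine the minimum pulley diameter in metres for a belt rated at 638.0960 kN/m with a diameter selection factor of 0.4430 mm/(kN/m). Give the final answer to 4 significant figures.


D = 638.0960 * 0.4430 / 1000
D = 0.2827 m


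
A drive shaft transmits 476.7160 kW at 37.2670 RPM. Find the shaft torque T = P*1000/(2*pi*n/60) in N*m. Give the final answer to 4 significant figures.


omega = 2*pi*37.2670/60 = 3.90259 rad/s
T = 476.7160*1000 / 3.90259
T = 122200 N*m


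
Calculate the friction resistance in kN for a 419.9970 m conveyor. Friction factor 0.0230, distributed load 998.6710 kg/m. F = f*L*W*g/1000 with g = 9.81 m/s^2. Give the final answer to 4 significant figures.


F = 0.0230 * 419.9970 * 998.6710 * 9.81 / 1000
F = 94.64 kN


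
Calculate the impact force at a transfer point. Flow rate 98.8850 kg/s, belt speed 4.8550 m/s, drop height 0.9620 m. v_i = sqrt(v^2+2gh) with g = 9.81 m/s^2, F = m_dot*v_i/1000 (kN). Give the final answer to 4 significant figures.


v_i = sqrt(4.8550^2 + 2*9.81*0.9620) = 6.51502 m/s
F = 98.8850 * 6.51502 / 1000
F = 0.6442 kN


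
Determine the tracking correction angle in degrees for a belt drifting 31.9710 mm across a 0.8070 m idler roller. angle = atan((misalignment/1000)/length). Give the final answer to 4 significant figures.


misalign_m = 31.9710 / 1000 = 0.031971 m
angle = atan(0.031971 / 0.8070)
angle = 2.269 deg


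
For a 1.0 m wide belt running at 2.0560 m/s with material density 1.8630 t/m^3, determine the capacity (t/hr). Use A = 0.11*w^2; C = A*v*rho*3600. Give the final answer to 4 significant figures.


A = 0.11 * 1.0^2 = 0.11 m^2
C = 0.11 * 2.0560 * 1.8630 * 3600
C = 1517 t/hr


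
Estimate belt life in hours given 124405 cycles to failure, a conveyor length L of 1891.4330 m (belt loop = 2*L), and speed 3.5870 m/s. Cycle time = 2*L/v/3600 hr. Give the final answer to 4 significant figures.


cycle_time = 2 * 1891.4330 / 3.5870 / 3600 = 0.292946 hr
life = 124405 * 0.292946 = 36440 hours


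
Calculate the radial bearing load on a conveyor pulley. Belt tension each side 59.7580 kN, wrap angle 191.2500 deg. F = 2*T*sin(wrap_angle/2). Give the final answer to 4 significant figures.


F = 2 * 59.7580 * sin(191.2500/2 deg)
F = 118.9 kN


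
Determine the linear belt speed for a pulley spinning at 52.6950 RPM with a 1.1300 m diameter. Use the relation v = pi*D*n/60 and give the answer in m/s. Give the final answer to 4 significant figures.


v = pi * 1.1300 * 52.6950 / 60
v = 3.118 m/s


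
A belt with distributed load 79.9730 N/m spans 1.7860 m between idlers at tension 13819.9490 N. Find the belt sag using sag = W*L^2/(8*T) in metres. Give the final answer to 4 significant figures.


sag = 79.9730 * 1.7860^2 / (8 * 13819.9490)
sag = 0.002307 m


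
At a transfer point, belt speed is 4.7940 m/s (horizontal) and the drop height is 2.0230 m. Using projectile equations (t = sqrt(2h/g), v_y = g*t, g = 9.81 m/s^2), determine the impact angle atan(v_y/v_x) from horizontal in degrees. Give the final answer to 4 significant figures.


t = sqrt(2*2.0230/9.81) = 0.642212 s
v_y = 9.81 * 0.642212 = 6.3001 m/s
angle = atan(6.3001 / 4.7940) = 52.73 deg


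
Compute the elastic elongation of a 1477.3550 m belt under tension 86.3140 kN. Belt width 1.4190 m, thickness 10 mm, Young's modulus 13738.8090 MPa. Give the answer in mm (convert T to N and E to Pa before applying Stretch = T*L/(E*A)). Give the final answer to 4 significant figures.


A = 1.4190 * 0.01 = 0.01419 m^2
Stretch = 86.3140*1000 * 1477.3550 / (13738.8090e6 * 0.01419) * 1000
Stretch = 654.1 mm


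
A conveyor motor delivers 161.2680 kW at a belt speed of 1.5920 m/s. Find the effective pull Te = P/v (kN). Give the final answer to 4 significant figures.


Te = P / v = 161.2680 / 1.5920
Te = 101.3 kN


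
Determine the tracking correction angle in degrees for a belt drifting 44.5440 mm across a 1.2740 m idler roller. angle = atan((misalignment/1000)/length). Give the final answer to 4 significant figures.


misalign_m = 44.5440 / 1000 = 0.044544 m
angle = atan(0.044544 / 1.2740)
angle = 2.002 deg


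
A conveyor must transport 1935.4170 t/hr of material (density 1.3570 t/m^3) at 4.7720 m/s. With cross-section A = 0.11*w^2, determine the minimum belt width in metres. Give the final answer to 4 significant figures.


A_req = 1935.4170 / (4.7720 * 1.3570 * 3600) = 0.0830217 m^2
w = sqrt(0.0830217 / 0.11)
w = 0.8688 m


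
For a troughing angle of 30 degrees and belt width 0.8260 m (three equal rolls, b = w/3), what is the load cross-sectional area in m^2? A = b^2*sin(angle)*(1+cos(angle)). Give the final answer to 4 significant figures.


b = 0.8260/3 = 0.275333 m
A = 0.275333^2 * sin(30 deg) * (1 + cos(30 deg))
A = 0.07073 m^2


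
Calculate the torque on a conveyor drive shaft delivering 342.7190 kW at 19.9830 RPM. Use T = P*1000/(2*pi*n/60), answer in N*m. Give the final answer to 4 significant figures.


omega = 2*pi*19.9830/60 = 2.09261 rad/s
T = 342.7190*1000 / 2.09261
T = 163800 N*m


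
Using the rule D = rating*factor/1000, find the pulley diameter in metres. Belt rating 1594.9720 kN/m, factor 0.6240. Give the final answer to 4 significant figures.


D = 1594.9720 * 0.6240 / 1000
D = 0.9953 m


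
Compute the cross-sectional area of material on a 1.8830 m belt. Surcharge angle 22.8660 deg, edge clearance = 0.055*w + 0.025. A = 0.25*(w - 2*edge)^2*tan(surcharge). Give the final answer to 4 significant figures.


edge = 0.055*1.8830 + 0.025 = 0.128565 m
ew = 1.8830 - 2*0.128565 = 1.62587 m
A = 0.25 * 1.62587^2 * tan(22.8660 deg)
A = 0.2787 m^2


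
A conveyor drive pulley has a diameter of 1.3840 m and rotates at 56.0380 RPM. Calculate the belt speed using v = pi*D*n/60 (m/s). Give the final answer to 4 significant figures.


v = pi * 1.3840 * 56.0380 / 60
v = 4.061 m/s


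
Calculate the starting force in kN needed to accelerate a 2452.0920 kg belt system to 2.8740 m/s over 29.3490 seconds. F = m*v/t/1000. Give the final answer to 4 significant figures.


F = 2452.0920 * 2.8740 / 29.3490 / 1000
F = 0.2401 kN


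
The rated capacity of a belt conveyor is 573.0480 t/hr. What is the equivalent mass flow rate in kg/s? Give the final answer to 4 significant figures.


m_dot = 573.0480 * 1000 / 3600
m_dot = 159.2 kg/s


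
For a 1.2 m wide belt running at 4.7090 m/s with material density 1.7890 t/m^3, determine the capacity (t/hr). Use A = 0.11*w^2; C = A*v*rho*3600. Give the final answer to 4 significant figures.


A = 0.11 * 1.2^2 = 0.1584 m^2
C = 0.1584 * 4.7090 * 1.7890 * 3600
C = 4804 t/hr


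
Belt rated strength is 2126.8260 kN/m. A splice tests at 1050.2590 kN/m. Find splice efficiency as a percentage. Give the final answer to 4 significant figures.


Eff = 1050.2590 / 2126.8260 * 100
Eff = 49.38 %


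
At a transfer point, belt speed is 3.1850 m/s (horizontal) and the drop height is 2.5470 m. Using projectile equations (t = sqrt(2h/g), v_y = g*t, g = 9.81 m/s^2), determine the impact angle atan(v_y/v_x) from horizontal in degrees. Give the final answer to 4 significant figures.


t = sqrt(2*2.5470/9.81) = 0.720601 s
v_y = 9.81 * 0.720601 = 7.0691 m/s
angle = atan(7.0691 / 3.1850) = 65.75 deg


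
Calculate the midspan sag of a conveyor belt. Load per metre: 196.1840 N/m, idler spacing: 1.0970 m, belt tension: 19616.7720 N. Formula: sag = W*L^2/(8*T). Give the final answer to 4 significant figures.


sag = 196.1840 * 1.0970^2 / (8 * 19616.7720)
sag = 0.001504 m


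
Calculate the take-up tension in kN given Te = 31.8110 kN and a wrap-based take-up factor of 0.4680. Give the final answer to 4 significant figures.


T_tu = 31.8110 * 0.4680
T_tu = 14.89 kN


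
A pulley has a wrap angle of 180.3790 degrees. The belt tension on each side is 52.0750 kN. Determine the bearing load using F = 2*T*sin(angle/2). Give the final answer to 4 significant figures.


F = 2 * 52.0750 * sin(180.3790/2 deg)
F = 104.1 kN


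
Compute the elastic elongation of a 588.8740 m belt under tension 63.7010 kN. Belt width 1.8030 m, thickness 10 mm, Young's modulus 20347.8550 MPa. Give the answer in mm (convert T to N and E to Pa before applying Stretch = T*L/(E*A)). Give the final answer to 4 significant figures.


A = 1.8030 * 0.01 = 0.01803 m^2
Stretch = 63.7010*1000 * 588.8740 / (20347.8550e6 * 0.01803) * 1000
Stretch = 102.2 mm


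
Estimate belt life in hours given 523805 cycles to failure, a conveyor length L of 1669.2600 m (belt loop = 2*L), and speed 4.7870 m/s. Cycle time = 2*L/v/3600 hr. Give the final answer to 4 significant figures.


cycle_time = 2 * 1669.2600 / 4.7870 / 3600 = 0.193726 hr
life = 523805 * 0.193726 = 101500 hours


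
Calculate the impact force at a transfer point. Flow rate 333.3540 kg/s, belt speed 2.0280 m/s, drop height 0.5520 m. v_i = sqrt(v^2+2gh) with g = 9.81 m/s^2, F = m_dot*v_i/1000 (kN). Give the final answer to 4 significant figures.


v_i = sqrt(2.0280^2 + 2*9.81*0.5520) = 3.86562 m/s
F = 333.3540 * 3.86562 / 1000
F = 1.289 kN


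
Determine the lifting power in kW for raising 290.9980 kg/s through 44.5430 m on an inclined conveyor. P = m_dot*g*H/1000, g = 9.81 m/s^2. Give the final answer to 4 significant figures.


P = 290.9980 * 9.81 * 44.5430 / 1000
P = 127.2 kW


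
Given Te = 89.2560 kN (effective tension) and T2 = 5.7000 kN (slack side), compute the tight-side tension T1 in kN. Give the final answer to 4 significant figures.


T1 = Te + T2 = 89.2560 + 5.7000
T1 = 94.96 kN


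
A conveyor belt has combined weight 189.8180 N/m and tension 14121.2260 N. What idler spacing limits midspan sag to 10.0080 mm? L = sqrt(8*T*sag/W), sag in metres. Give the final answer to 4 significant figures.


sag = 10.0080/1000 = 0.010008 m
L = sqrt(8 * 14121.2260 * 0.010008 / 189.8180)
L = 2.441 m


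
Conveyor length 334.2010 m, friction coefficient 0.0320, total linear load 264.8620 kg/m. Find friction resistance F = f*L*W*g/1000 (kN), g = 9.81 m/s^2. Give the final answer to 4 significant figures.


F = 0.0320 * 334.2010 * 264.8620 * 9.81 / 1000
F = 27.79 kN


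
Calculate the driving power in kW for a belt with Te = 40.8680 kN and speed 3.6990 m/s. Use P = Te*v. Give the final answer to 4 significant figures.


P = Te * v = 40.8680 * 3.6990
P = 151.2 kW


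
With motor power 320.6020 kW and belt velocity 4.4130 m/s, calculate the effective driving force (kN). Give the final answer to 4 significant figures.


Te = P / v = 320.6020 / 4.4130
Te = 72.65 kN


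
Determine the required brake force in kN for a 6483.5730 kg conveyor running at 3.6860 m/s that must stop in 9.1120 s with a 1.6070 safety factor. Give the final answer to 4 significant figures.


F = 6483.5730 * 3.6860 / 9.1120 * 1.6070 / 1000
F = 4.215 kN


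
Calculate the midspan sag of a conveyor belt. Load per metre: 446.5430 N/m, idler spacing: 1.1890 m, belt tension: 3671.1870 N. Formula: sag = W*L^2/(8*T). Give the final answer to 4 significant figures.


sag = 446.5430 * 1.1890^2 / (8 * 3671.1870)
sag = 0.02149 m


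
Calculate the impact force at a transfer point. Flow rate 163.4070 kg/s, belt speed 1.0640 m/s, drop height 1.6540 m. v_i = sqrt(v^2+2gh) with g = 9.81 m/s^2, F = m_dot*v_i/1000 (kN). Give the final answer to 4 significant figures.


v_i = sqrt(1.0640^2 + 2*9.81*1.6540) = 5.79513 m/s
F = 163.4070 * 5.79513 / 1000
F = 0.9470 kN


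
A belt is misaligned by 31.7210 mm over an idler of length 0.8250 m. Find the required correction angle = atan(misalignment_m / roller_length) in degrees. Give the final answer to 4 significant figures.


misalign_m = 31.7210 / 1000 = 0.031721 m
angle = atan(0.031721 / 0.8250)
angle = 2.202 deg


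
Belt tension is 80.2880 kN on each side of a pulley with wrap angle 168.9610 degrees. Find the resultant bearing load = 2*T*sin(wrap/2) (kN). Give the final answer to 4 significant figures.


F = 2 * 80.2880 * sin(168.9610/2 deg)
F = 159.8 kN


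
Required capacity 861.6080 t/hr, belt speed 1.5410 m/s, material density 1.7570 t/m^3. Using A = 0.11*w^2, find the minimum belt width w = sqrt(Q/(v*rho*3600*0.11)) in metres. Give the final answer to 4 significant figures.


A_req = 861.6080 / (1.5410 * 1.7570 * 3600) = 0.088396 m^2
w = sqrt(0.088396 / 0.11)
w = 0.8964 m


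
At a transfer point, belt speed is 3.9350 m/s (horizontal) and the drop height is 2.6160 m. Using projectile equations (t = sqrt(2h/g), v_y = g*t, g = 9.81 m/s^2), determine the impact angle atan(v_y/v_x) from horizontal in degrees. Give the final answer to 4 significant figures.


t = sqrt(2*2.6160/9.81) = 0.730297 s
v_y = 9.81 * 0.730297 = 7.16421 m/s
angle = atan(7.16421 / 3.9350) = 61.22 deg


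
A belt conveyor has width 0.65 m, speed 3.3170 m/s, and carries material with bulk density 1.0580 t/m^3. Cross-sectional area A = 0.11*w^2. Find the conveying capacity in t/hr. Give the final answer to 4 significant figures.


A = 0.11 * 0.65^2 = 0.046475 m^2
C = 0.046475 * 3.3170 * 1.0580 * 3600
C = 587.2 t/hr


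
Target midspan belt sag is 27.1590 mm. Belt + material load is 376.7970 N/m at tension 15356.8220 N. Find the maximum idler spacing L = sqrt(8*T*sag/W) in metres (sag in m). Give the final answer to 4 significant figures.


sag = 27.1590/1000 = 0.027159 m
L = sqrt(8 * 15356.8220 * 0.027159 / 376.7970)
L = 2.976 m


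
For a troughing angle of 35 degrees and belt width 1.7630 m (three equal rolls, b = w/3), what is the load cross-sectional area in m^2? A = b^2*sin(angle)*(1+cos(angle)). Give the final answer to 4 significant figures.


b = 1.7630/3 = 0.587667 m
A = 0.587667^2 * sin(35 deg) * (1 + cos(35 deg))
A = 0.3603 m^2


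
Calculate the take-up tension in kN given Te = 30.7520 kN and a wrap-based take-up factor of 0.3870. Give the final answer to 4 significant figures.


T_tu = 30.7520 * 0.3870
T_tu = 11.90 kN


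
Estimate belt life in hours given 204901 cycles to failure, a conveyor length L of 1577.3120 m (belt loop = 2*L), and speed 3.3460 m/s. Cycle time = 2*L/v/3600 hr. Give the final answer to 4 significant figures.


cycle_time = 2 * 1577.3120 / 3.3460 / 3600 = 0.26189 hr
life = 204901 * 0.26189 = 53660 hours


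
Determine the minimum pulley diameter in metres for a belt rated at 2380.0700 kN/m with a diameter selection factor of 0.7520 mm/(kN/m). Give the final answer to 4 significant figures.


D = 2380.0700 * 0.7520 / 1000
D = 1.790 m


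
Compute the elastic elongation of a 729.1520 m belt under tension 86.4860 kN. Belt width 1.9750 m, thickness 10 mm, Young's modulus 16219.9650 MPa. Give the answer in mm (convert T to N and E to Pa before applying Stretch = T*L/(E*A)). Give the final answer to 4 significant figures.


A = 1.9750 * 0.01 = 0.01975 m^2
Stretch = 86.4860*1000 * 729.1520 / (16219.9650e6 * 0.01975) * 1000
Stretch = 196.9 mm


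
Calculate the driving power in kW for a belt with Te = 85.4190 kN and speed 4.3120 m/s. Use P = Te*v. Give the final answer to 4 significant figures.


P = Te * v = 85.4190 * 4.3120
P = 368.3 kW


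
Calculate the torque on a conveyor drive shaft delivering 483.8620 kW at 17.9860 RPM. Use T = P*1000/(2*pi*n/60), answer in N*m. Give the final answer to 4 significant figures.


omega = 2*pi*17.9860/60 = 1.88349 rad/s
T = 483.8620*1000 / 1.88349
T = 256900 N*m


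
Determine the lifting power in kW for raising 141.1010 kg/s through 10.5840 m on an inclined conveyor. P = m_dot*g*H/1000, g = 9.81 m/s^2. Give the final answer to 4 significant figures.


P = 141.1010 * 9.81 * 10.5840 / 1000
P = 14.65 kW


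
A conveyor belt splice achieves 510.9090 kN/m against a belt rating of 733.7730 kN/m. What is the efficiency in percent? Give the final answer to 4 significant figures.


Eff = 510.9090 / 733.7730 * 100
Eff = 69.63 %


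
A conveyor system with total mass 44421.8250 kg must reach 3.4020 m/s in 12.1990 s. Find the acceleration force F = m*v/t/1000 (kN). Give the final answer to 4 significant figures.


F = 44421.8250 * 3.4020 / 12.1990 / 1000
F = 12.39 kN


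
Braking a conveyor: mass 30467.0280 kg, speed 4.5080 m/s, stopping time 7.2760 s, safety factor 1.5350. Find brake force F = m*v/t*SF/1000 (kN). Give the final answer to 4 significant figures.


F = 30467.0280 * 4.5080 / 7.2760 * 1.5350 / 1000
F = 28.98 kN


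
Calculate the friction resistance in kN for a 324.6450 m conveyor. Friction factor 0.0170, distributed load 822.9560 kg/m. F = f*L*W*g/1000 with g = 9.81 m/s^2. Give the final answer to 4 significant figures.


F = 0.0170 * 324.6450 * 822.9560 * 9.81 / 1000
F = 44.56 kN


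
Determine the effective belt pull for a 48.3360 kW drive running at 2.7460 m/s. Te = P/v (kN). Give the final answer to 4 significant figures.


Te = P / v = 48.3360 / 2.7460
Te = 17.60 kN


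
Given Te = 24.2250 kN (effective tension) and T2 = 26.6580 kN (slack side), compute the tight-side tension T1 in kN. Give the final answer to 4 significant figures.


T1 = Te + T2 = 24.2250 + 26.6580
T1 = 50.88 kN


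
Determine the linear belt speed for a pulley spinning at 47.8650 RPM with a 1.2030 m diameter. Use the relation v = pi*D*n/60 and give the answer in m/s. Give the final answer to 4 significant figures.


v = pi * 1.2030 * 47.8650 / 60
v = 3.015 m/s


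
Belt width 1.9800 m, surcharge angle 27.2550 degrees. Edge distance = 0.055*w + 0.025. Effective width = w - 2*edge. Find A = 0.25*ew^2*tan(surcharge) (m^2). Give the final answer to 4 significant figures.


edge = 0.055*1.9800 + 0.025 = 0.1339 m
ew = 1.9800 - 2*0.1339 = 1.7122 m
A = 0.25 * 1.7122^2 * tan(27.2550 deg)
A = 0.3776 m^2


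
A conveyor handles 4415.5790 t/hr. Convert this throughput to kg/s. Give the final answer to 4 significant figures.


m_dot = 4415.5790 * 1000 / 3600
m_dot = 1227 kg/s


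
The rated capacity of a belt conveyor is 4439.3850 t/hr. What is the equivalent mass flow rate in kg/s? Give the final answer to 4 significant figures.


m_dot = 4439.3850 * 1000 / 3600
m_dot = 1233 kg/s


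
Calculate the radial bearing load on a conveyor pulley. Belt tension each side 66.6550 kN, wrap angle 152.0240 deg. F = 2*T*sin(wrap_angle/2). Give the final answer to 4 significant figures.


F = 2 * 66.6550 * sin(152.0240/2 deg)
F = 129.4 kN


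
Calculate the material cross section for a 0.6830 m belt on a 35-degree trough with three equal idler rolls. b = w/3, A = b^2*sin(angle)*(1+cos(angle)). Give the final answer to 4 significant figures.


b = 0.6830/3 = 0.227667 m
A = 0.227667^2 * sin(35 deg) * (1 + cos(35 deg))
A = 0.05408 m^2


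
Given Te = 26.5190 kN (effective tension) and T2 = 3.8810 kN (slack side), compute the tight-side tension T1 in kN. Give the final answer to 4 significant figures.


T1 = Te + T2 = 26.5190 + 3.8810
T1 = 30.40 kN


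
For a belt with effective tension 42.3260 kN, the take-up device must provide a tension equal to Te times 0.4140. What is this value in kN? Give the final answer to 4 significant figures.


T_tu = 42.3260 * 0.4140
T_tu = 17.52 kN


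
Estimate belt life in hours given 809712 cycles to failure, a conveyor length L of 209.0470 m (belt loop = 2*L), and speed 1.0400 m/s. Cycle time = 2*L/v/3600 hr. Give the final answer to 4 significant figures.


cycle_time = 2 * 209.0470 / 1.0400 / 3600 = 0.11167 hr
life = 809712 * 0.11167 = 90420 hours


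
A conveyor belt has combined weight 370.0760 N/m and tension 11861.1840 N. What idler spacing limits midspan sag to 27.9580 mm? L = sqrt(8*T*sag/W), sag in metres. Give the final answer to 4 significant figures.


sag = 27.9580/1000 = 0.027958 m
L = sqrt(8 * 11861.1840 * 0.027958 / 370.0760)
L = 2.677 m


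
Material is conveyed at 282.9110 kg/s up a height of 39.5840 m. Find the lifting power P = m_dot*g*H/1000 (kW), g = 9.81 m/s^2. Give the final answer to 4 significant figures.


P = 282.9110 * 9.81 * 39.5840 / 1000
P = 109.9 kW


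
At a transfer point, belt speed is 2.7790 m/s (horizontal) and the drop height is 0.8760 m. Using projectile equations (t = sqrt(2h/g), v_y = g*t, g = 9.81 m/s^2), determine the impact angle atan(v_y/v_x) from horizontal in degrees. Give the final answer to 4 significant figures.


t = sqrt(2*0.8760/9.81) = 0.422603 s
v_y = 9.81 * 0.422603 = 4.14574 m/s
angle = atan(4.14574 / 2.7790) = 56.16 deg


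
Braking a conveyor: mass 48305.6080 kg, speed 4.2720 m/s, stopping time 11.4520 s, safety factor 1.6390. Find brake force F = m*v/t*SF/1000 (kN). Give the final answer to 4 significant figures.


F = 48305.6080 * 4.2720 / 11.4520 * 1.6390 / 1000
F = 29.53 kN


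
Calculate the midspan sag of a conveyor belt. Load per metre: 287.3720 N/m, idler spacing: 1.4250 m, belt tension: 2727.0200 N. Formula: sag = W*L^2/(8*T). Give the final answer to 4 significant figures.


sag = 287.3720 * 1.4250^2 / (8 * 2727.0200)
sag = 0.02675 m


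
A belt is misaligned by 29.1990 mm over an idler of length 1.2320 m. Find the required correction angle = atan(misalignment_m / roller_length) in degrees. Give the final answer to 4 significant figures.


misalign_m = 29.1990 / 1000 = 0.029199 m
angle = atan(0.029199 / 1.2320)
angle = 1.358 deg


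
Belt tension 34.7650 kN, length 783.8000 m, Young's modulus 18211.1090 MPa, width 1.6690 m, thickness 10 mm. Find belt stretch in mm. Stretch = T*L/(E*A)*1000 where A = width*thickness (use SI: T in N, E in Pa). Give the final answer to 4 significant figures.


A = 1.6690 * 0.01 = 0.01669 m^2
Stretch = 34.7650*1000 * 783.8000 / (18211.1090e6 * 0.01669) * 1000
Stretch = 89.65 mm


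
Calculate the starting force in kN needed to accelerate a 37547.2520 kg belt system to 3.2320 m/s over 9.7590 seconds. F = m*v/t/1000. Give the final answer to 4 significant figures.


F = 37547.2520 * 3.2320 / 9.7590 / 1000
F = 12.43 kN


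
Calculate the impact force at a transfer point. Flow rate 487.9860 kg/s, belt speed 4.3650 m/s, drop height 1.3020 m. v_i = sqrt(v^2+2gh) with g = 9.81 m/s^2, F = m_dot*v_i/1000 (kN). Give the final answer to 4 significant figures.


v_i = sqrt(4.3650^2 + 2*9.81*1.3020) = 6.67821 m/s
F = 487.9860 * 6.67821 / 1000
F = 3.259 kN


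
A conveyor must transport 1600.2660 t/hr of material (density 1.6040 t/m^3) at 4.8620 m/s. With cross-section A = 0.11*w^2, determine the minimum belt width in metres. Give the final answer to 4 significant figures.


A_req = 1600.2660 / (4.8620 * 1.6040 * 3600) = 0.0569994 m^2
w = sqrt(0.0569994 / 0.11)
w = 0.7198 m


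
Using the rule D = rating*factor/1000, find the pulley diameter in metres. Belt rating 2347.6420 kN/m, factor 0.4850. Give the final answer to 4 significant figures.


D = 2347.6420 * 0.4850 / 1000
D = 1.139 m


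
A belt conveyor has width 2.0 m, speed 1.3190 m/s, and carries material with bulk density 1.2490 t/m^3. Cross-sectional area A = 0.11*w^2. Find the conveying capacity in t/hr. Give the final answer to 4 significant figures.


A = 0.11 * 2.0^2 = 0.44 m^2
C = 0.44 * 1.3190 * 1.2490 * 3600
C = 2610 t/hr


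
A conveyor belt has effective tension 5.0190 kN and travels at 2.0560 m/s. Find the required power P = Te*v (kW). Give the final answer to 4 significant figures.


P = Te * v = 5.0190 * 2.0560
P = 10.32 kW


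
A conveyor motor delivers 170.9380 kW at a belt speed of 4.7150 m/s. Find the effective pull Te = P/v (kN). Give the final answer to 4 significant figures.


Te = P / v = 170.9380 / 4.7150
Te = 36.25 kN


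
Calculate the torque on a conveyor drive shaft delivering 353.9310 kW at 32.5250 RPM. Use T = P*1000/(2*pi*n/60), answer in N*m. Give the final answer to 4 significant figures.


omega = 2*pi*32.5250/60 = 3.40601 rad/s
T = 353.9310*1000 / 3.40601
T = 103900 N*m


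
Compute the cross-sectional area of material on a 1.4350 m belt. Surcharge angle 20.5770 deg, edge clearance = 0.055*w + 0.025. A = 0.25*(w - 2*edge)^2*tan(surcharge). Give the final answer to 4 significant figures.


edge = 0.055*1.4350 + 0.025 = 0.103925 m
ew = 1.4350 - 2*0.103925 = 1.22715 m
A = 0.25 * 1.22715^2 * tan(20.5770 deg)
A = 0.1413 m^2


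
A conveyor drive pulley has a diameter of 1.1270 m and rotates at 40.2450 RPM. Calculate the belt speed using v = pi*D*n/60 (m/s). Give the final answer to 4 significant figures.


v = pi * 1.1270 * 40.2450 / 60
v = 2.375 m/s


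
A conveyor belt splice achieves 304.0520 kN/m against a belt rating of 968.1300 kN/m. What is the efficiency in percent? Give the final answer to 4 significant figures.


Eff = 304.0520 / 968.1300 * 100
Eff = 31.41 %


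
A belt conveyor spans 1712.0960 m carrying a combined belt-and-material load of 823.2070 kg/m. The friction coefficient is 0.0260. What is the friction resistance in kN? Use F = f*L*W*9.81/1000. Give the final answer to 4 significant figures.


F = 0.0260 * 1712.0960 * 823.2070 * 9.81 / 1000
F = 359.5 kN


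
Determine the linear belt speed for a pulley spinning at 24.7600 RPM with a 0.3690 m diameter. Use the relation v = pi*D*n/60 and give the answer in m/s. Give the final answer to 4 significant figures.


v = pi * 0.3690 * 24.7600 / 60
v = 0.4784 m/s


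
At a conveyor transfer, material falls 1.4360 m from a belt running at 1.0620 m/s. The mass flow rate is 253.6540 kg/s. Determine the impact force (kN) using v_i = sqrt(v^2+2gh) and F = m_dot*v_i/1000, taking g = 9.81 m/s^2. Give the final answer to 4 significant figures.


v_i = sqrt(1.0620^2 + 2*9.81*1.4360) = 5.41315 m/s
F = 253.6540 * 5.41315 / 1000
F = 1.373 kN


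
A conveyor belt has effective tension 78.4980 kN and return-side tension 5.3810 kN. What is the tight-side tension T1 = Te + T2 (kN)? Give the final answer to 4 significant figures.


T1 = Te + T2 = 78.4980 + 5.3810
T1 = 83.88 kN


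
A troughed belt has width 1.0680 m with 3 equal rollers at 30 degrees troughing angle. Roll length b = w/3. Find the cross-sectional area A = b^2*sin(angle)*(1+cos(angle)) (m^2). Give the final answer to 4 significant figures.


b = 1.0680/3 = 0.356 m
A = 0.356^2 * sin(30 deg) * (1 + cos(30 deg))
A = 0.1182 m^2


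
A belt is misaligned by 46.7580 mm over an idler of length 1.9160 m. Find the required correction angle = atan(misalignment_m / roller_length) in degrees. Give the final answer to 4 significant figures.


misalign_m = 46.7580 / 1000 = 0.046758 m
angle = atan(0.046758 / 1.9160)
angle = 1.398 deg


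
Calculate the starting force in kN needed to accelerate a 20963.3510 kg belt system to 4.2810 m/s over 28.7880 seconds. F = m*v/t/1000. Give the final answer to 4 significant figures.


F = 20963.3510 * 4.2810 / 28.7880 / 1000
F = 3.117 kN


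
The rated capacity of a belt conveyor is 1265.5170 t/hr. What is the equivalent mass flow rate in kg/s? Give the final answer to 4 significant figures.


m_dot = 1265.5170 * 1000 / 3600
m_dot = 351.5 kg/s


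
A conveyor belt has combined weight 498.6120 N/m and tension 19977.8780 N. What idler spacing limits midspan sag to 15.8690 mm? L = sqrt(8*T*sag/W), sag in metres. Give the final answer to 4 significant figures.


sag = 15.8690/1000 = 0.015869 m
L = sqrt(8 * 19977.8780 * 0.015869 / 498.6120)
L = 2.255 m


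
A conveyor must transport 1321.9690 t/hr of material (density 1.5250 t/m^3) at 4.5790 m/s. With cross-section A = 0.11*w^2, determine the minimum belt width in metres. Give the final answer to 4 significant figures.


A_req = 1321.9690 / (4.5790 * 1.5250 * 3600) = 0.052587 m^2
w = sqrt(0.052587 / 0.11)
w = 0.6914 m


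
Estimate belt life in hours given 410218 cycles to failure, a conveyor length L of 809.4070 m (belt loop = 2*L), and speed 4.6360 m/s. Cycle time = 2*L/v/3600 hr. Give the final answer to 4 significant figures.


cycle_time = 2 * 809.4070 / 4.6360 / 3600 = 0.0969954 hr
life = 410218 * 0.0969954 = 39790 hours


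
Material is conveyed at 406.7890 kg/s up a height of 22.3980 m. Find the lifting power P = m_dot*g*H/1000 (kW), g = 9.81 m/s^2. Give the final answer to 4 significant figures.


P = 406.7890 * 9.81 * 22.3980 / 1000
P = 89.38 kW


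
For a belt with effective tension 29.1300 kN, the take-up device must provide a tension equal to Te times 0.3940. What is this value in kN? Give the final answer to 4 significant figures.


T_tu = 29.1300 * 0.3940
T_tu = 11.48 kN


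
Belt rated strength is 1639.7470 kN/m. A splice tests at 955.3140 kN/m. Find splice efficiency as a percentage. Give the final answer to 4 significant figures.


Eff = 955.3140 / 1639.7470 * 100
Eff = 58.26 %


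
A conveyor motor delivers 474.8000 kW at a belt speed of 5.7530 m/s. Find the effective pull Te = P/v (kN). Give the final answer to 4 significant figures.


Te = P / v = 474.8000 / 5.7530
Te = 82.53 kN


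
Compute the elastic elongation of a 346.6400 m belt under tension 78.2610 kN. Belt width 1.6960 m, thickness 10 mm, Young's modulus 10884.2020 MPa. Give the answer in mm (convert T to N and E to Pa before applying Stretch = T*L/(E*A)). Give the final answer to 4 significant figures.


A = 1.6960 * 0.01 = 0.01696 m^2
Stretch = 78.2610*1000 * 346.6400 / (10884.2020e6 * 0.01696) * 1000
Stretch = 147.0 mm


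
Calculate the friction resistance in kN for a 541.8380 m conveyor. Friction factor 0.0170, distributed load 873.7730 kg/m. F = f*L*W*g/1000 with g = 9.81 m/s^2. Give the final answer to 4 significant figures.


F = 0.0170 * 541.8380 * 873.7730 * 9.81 / 1000
F = 78.96 kN


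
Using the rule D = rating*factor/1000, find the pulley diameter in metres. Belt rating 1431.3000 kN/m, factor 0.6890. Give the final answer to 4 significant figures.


D = 1431.3000 * 0.6890 / 1000
D = 0.9862 m


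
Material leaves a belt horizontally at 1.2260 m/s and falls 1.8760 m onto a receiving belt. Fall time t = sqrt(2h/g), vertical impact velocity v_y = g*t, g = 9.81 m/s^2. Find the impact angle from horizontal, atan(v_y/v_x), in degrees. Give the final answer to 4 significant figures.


t = sqrt(2*1.8760/9.81) = 0.618439 s
v_y = 9.81 * 0.618439 = 6.06689 m/s
angle = atan(6.06689 / 1.2260) = 78.58 deg


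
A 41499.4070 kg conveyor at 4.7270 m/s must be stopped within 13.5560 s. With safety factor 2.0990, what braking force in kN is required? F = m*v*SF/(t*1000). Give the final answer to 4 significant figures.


F = 41499.4070 * 4.7270 / 13.5560 * 2.0990 / 1000
F = 30.37 kN


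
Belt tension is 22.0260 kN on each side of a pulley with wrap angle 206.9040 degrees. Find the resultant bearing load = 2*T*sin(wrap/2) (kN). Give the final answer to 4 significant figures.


F = 2 * 22.0260 * sin(206.9040/2 deg)
F = 42.84 kN


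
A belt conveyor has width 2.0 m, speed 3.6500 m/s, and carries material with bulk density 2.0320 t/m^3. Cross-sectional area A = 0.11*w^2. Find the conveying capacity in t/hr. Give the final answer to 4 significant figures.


A = 0.11 * 2.0^2 = 0.44 m^2
C = 0.44 * 3.6500 * 2.0320 * 3600
C = 11750 t/hr


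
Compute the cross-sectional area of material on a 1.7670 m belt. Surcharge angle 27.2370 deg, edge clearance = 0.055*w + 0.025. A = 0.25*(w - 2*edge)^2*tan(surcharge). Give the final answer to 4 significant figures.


edge = 0.055*1.7670 + 0.025 = 0.122185 m
ew = 1.7670 - 2*0.122185 = 1.52263 m
A = 0.25 * 1.52263^2 * tan(27.2370 deg)
A = 0.2983 m^2


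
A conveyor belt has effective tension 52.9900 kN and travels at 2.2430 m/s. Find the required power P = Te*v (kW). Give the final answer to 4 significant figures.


P = Te * v = 52.9900 * 2.2430
P = 118.9 kW


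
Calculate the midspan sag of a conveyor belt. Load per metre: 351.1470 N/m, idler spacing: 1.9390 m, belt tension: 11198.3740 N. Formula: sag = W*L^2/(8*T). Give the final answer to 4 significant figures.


sag = 351.1470 * 1.9390^2 / (8 * 11198.3740)
sag = 0.01474 m


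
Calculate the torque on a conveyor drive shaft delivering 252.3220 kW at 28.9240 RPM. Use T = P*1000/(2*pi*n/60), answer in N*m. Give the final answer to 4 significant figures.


omega = 2*pi*28.9240/60 = 3.02891 rad/s
T = 252.3220*1000 / 3.02891
T = 83300 N*m


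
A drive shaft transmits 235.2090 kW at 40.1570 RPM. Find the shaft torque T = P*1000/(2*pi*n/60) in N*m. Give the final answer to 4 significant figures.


omega = 2*pi*40.1570/60 = 4.20523 rad/s
T = 235.2090*1000 / 4.20523
T = 55930 N*m


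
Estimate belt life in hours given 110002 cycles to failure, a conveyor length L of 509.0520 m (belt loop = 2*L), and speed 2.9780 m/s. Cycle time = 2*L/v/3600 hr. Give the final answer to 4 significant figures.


cycle_time = 2 * 509.0520 / 2.9780 / 3600 = 0.0949653 hr
life = 110002 * 0.0949653 = 10450 hours


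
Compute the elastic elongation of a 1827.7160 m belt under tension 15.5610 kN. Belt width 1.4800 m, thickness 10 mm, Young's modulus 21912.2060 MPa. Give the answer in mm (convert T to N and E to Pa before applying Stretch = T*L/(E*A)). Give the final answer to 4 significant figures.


A = 1.4800 * 0.01 = 0.01480 m^2
Stretch = 15.5610*1000 * 1827.7160 / (21912.2060e6 * 0.01480) * 1000
Stretch = 87.70 mm


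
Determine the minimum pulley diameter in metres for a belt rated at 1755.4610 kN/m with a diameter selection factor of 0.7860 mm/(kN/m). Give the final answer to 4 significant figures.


D = 1755.4610 * 0.7860 / 1000
D = 1.380 m


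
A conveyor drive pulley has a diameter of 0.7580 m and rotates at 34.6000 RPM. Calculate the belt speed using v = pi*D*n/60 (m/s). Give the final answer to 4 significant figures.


v = pi * 0.7580 * 34.6000 / 60
v = 1.373 m/s


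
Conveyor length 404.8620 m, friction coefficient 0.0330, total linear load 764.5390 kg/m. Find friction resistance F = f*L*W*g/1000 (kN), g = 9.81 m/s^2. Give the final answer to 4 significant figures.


F = 0.0330 * 404.8620 * 764.5390 * 9.81 / 1000
F = 100.2 kN


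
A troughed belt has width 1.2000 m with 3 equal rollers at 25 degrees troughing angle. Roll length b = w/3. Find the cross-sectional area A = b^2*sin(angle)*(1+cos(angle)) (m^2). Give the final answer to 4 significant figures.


b = 1.2000/3 = 0.4 m
A = 0.4^2 * sin(25 deg) * (1 + cos(25 deg))
A = 0.1289 m^2


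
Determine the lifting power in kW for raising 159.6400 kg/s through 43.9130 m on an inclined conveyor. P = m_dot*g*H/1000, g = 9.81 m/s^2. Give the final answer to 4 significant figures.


P = 159.6400 * 9.81 * 43.9130 / 1000
P = 68.77 kW


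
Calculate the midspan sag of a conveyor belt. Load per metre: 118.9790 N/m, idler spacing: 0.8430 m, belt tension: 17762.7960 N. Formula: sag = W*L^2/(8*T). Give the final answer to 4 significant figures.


sag = 118.9790 * 0.8430^2 / (8 * 17762.7960)
sag = 0.0005950 m


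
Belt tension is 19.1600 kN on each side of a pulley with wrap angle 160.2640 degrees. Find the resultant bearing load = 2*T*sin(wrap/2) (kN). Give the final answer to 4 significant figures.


F = 2 * 19.1600 * sin(160.2640/2 deg)
F = 37.75 kN
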